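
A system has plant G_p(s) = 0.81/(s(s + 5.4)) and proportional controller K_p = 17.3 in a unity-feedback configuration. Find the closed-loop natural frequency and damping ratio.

ω_n = 3.74 rad/s, ζ = 0.721

1 + K_p·G_p(s) = 0 gives s² + 5.4s + 14.01 = 0.
So ω_n² = 14.01 ⇒ ω_n = 3.743 rad/s, and ζ = 5.4/(2ω_n) = 0.721.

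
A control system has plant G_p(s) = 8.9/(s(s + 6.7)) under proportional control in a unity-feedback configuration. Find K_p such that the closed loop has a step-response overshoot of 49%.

K_p = 25.7

From %OS = 100·exp(−πζ/√(1−ζ²)) = 49%, ζ = −ln(0.49)/√(π²+ln²(0.49)) = 0.2214.
Characteristic equation s² + 6.7s + 8.9K_p = 0 gives ζ = 6.7/(2√(8.9K_p)).
Setting ζ = 0.2214: √(8.9K_p) = 6.7/(2·0.2214) = 15.13, so K_p = 228.9/8.9 = 25.7.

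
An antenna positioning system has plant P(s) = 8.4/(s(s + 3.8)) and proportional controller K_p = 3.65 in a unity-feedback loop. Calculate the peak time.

T_p = 0.604 s

From 1 + K_pP(s) = 0: s² + 3.8s + 30.66 = 0 ⇒ ω_n = 5.537, ζ = 0.3431.
Damped frequency ω_d = ω_n√(1−ζ²) = 5.201 rad/s, so peak time T_p = π/ω_d = 0.604 s.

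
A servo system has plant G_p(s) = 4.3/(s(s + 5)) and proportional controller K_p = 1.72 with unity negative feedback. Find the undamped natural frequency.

ω_n = 2.72 rad/s

The closed-loop denominator is s(s+5) + 1.72·4.3 = s² + 5s + 7.396.
So ω_n² = 7.396 ⇒ ω_n = 2.72 rad/s, and ζ = 5/(2ω_n) = 0.919.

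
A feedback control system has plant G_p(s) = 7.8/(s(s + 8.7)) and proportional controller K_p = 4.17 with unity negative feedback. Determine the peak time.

From 1 + K_pG_p(s) = 0: s² + 8.7s + 32.53 = 0 ⇒ ω_n = 5.703, ζ = 0.7627.
Damped frequency ω_d = ω_n√(1−ζ²) = 3.688 rad/s, so peak time T_p = π/ω_d = 0.852 s.

T_p = 0.852 s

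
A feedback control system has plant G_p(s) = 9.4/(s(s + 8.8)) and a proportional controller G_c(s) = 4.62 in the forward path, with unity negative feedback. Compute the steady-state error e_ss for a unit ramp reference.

The loop has one pole at the origin (type 1). Velocity error constant K_v = lim_{s→0} s·G_c(s)G_p(s) = 4.62·9.4/8.8 = 4.935.
Steady-state error to a unit ramp: e_ss = 1/K_v = 0.203.

0.203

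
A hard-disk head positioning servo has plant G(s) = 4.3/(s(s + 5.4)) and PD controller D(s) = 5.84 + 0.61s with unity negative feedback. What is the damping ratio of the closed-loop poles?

Forward path: (5.84 + 0.61s)·4.3/(s(s+5.4)). The closed-loop characteristic equation is s² + (5.4 + 4.3·0.61)s + 4.3·5.84 = 0.
That is s² + 8.023s + 25.11 = 0, so ω_n = 5.011 rad/s and ζ = 8.023/(2·5.011) = 0.8005.

ζ = 0.801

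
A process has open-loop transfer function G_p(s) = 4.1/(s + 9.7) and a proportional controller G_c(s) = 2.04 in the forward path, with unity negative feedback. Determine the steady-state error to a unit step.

0.537

The loop is type 0. Static position error constant K_pos = G_c(0)·G_p(0) = 2.04·0.4227 = 0.8623.
Steady-state error to a unit step: e_ss = 1/(1+K_pos) = 1/1.862 = 0.537.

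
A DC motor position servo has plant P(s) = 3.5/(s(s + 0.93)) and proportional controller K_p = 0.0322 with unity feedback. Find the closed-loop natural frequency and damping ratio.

1 + K_p·P(s) = 0 gives s² + 0.93s + 0.1127 = 0.
Matching s² + 2ζω_n s + ω_n²: ω_n = √0.1127 = 0.3357 rad/s and 2ζω_n = 0.93, so ζ = 0.93/(2·0.3357) = 1.39.

ω_n = 0.336 rad/s, ζ = 1.39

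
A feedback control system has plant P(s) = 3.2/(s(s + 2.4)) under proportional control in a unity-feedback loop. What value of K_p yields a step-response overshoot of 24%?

K_p = 2.63

From %OS = 100·exp(−πζ/√(1−ζ²)) = 24%, ζ = −ln(0.24)/√(π²+ln²(0.24)) = 0.4136.
Characteristic equation s² + 2.4s + 3.2K_p = 0 gives ζ = 2.4/(2√(3.2K_p)).
Setting ζ = 0.4136: √(3.2K_p) = 2.4/(2·0.4136) = 2.901, so K_p = 8.418/3.2 = 2.63.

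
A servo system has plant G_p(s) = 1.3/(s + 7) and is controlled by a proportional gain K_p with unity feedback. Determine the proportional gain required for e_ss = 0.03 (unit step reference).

K_p = 174

The loop is type 0, so e_ss(step) = 1/(1 + K_pos) with K_pos = K_p·G_p(0).
G_p(0) = 0.1857. Require 1/(1 + K_p·0.1857) = 0.03, so 1 + 0.1857·K_p = 33.33.
K_p = (33.33 − 1)/0.1857 = 174.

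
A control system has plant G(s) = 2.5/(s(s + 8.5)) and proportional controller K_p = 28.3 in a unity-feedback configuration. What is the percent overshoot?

15.9%

Closed-loop characteristic equation: s² + 8.5s + 70.75 = 0, so ω_n = 8.411 rad/s and ζ = 8.5/(2·8.411) = 0.5053.
%OS = 100·exp(−πζ/√(1−ζ²)) = 100·exp(−π·0.5053/√0.7447) = 15.9%.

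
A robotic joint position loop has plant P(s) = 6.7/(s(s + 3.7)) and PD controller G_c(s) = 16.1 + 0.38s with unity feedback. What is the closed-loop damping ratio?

ζ = 0.301

Forward path: (16.1 + 0.38s)·6.7/(s(s+3.7)). The closed-loop characteristic equation is s² + (3.7 + 6.7·0.38)s + 6.7·16.1 = 0.
That is s² + 6.246s + 107.9 = 0, so ω_n = 10.39 rad/s and ζ = 6.246/(2·10.39) = 0.3007.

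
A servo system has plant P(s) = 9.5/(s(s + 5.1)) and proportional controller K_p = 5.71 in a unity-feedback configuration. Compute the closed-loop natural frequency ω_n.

The closed-loop denominator is s(s+5.1) + 5.71·9.5 = s² + 5.1s + 54.24.
Matching s² + 2ζω_n s + ω_n²: ω_n = √54.24 = 7.365 rad/s and 2ζω_n = 5.1, so ζ = 5.1/(2·7.365) = 0.346.

ω_n = 7.37 rad/s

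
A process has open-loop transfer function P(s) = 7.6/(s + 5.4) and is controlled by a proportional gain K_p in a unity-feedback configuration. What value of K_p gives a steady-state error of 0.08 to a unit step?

The loop is type 0, so e_ss(step) = 1/(1 + K_pos) with K_pos = K_p·P(0).
P(0) = 1.407. Require 1/(1 + K_p·1.407) = 0.08, so 1 + 1.407·K_p = 12.5.
K_p = (12.5 − 1)/1.407 = 8.17.

K_p = 8.17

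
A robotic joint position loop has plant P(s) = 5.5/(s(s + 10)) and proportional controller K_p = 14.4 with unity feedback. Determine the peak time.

T_p = 0.427 s

Closed-loop characteristic equation: s² + 10s + 79.2 = 0, so ω_n = 8.899 rad/s and ζ = 10/(2·8.899) = 0.5618.
Damped frequency ω_d = ω_n√(1−ζ²) = 7.362 rad/s, so peak time T_p = π/ω_d = 0.427 s.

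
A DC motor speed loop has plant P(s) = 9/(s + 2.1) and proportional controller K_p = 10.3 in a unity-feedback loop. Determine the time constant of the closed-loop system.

Closed-loop transfer function: T(s) = K_p·P(s)/(1 + K_p·P(s)) = 92.7/(s + 2.1 + 92.7) = 92.7/(s + 94.8).
Time constant τ = 1/94.8 = 0.0105 s.

τ = 0.0105 s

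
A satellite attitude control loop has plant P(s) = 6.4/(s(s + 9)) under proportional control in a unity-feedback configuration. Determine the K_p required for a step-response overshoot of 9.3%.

From %OS = 100·exp(−πζ/√(1−ζ²)) = 9.3%, ζ = −ln(0.093)/√(π²+ln²(0.093)) = 0.6031.
Characteristic equation s² + 9s + 6.4K_p = 0 gives ζ = 9/(2√(6.4K_p)).
Setting ζ = 0.6031: √(6.4K_p) = 9/(2·0.6031) = 7.462, so K_p = 55.68/6.4 = 8.7.

K_p = 8.7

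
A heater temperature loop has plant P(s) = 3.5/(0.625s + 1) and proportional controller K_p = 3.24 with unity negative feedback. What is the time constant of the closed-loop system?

Closed loop: T(s) = K_p·P/(1+K_p·P) = 11.34/(0.625s + 1 + 11.34), with pole at s = −(1 + 11.34)/0.625 = −19.74.
Closed-loop time constant τ = 1/19.74 = 0.0506 s.

τ = 0.0506 s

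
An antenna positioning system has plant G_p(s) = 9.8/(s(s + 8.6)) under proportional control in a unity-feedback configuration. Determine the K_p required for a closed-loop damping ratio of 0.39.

K_p = 12.4

Closed-loop characteristic equation: s² + 8.6s + K_p·9.8 = 0.
So ω_n = √(9.8K_p) and 2ζω_n = 8.6, giving ζ = 8.6/(2√(9.8K_p)).
Setting ζ = 0.39: √(9.8K_p) = 8.6/(2·0.39) = 11.03, so K_p = 121.6/9.8 = 12.4.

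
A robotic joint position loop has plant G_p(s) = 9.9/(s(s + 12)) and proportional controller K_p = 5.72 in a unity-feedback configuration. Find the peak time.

T_p = 0.692 s

The closed-loop denominator s² + 12s + 56.63 gives ω_n = √56.63 = 7.525 and ζ = 12/(2ω_n) = 0.7973.
Damped frequency ω_d = ω_n√(1−ζ²) = 4.542 rad/s, so peak time T_p = π/ω_d = 0.692 s.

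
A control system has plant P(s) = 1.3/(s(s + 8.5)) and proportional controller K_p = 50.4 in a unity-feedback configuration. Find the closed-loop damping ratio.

ζ = 0.525

With unity feedback the closed-loop characteristic equation is s² + 8.5s + 50.4·1.3 = s² + 8.5s + 65.52 = 0.
So ω_n² = 65.52 ⇒ ω_n = 8.094 rad/s, and ζ = 8.5/(2ω_n) = 0.525.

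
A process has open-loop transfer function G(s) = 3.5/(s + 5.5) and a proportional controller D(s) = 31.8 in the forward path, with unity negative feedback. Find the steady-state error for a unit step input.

0.0471

The loop is type 0. Static position error constant K_pos = D(0)·G(0) = 31.8·0.6364 = 20.24.
Steady-state error to a unit step: e_ss = 1/(1+K_pos) = 1/21.24 = 0.0471.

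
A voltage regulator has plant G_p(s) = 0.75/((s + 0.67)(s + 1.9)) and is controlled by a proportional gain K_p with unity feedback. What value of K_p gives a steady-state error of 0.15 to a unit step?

K_p = 9.62

The loop is type 0, so e_ss(step) = 1/(1 + K_pos) with K_pos = K_p·G_p(0).
G_p(0) = 0.5892. Require 1/(1 + K_p·0.5892) = 0.15, so 1 + 0.5892·K_p = 6.667.
K_p = (6.667 − 1)/0.5892 = 9.62.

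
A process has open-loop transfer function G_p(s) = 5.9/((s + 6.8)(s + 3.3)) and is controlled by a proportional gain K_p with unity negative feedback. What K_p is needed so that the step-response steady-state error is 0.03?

Steady-state error for a unit step on this type-0 loop is 1/(1 + K_p·G_p(0)).
G_p(0) = 0.2629. Require 1/(1 + K_p·0.2629) = 0.03, so 1 + 0.2629·K_p = 33.33.
K_p = (33.33 − 1)/0.2629 = 123.

K_p = 123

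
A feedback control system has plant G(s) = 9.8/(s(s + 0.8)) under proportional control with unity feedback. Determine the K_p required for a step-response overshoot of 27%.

From %OS = 100·exp(−πζ/√(1−ζ²)) = 27%, ζ = −ln(0.27)/√(π²+ln²(0.27)) = 0.3847.
Characteristic equation s² + 0.8s + 9.8K_p = 0 gives ζ = 0.8/(2√(9.8K_p)).
Setting ζ = 0.3847: √(9.8K_p) = 0.8/(2·0.3847) = 1.04, so K_p = 1.081/9.8 = 0.11.

K_p = 0.11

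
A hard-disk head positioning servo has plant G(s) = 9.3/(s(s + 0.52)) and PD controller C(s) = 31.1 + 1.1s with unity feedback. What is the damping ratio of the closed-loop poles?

Forward path: (31.1 + 1.1s)·9.3/(s(s+0.52)). The closed-loop characteristic equation is s² + (0.52 + 9.3·1.1)s + 9.3·31.1 = 0.
That is s² + 10.75s + 289.2 = 0, so ω_n = 17.01 rad/s and ζ = 10.75/(2·17.01) = 0.3161.

ζ = 0.316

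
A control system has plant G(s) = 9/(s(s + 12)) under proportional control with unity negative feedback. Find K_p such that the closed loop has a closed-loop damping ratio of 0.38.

Closed-loop characteristic equation: s² + 12s + K_p·9 = 0.
So ω_n = √(9K_p) and 2ζω_n = 12, giving ζ = 12/(2√(9K_p)).
Setting ζ = 0.38: √(9K_p) = 12/(2·0.38) = 15.79, so K_p = 249.3/9 = 27.7.

K_p = 27.7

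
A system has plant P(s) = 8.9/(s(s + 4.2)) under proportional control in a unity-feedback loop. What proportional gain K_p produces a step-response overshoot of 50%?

From %OS = 100·exp(−πζ/√(1−ζ²)) = 50%, ζ = −ln(0.5)/√(π²+ln²(0.5)) = 0.2155.
Characteristic equation s² + 4.2s + 8.9K_p = 0 gives ζ = 4.2/(2√(8.9K_p)).
Setting ζ = 0.2155: √(8.9K_p) = 4.2/(2·0.2155) = 9.747, so K_p = 95/8.9 = 10.7.

K_p = 10.7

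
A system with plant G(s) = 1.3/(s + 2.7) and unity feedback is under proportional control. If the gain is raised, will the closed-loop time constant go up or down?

decrease

Closed-loop pole is at s = −(2.7+K_p·1.3); larger K_p moves it further left, so τ = 1/(2.7+K_p·1.3) decreases.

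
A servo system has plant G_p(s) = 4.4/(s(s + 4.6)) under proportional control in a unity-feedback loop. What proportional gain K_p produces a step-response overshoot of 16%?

K_p = 4.74

From %OS = 100·exp(−πζ/√(1−ζ²)) = 16%, ζ = −ln(0.16)/√(π²+ln²(0.16)) = 0.5039.
Characteristic equation s² + 4.6s + 4.4K_p = 0 gives ζ = 4.6/(2√(4.4K_p)).
Setting ζ = 0.5039: √(4.4K_p) = 4.6/(2·0.5039) = 4.565, so K_p = 20.84/4.4 = 4.74.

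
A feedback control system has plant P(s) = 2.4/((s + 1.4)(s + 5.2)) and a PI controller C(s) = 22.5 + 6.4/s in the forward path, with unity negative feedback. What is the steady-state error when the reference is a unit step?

0

The open loop C(s)P(s) has a pole at the origin (type 1), so the static position error constant is infinite and e_ss = 1/(1+∞) = 0.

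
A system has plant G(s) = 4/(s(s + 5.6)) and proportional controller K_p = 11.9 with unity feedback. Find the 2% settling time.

Closed-loop characteristic equation: s² + 5.6s + 47.6 = 0, so ω_n = 6.899 rad/s and ζ = 5.6/(2·6.899) = 0.4058.
2% settling time T_s ≈ 4/(ζω_n) = 4/2.8 = 1.43 s.

T_s ≈ 1.43 s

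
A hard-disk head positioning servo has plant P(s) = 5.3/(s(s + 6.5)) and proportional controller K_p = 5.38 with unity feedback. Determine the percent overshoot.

Closed-loop characteristic equation: s² + 6.5s + 28.51 = 0, so ω_n = 5.34 rad/s and ζ = 6.5/(2·5.34) = 0.6086.
%OS = 100·exp(−πζ/√(1−ζ²)) = 100·exp(−π·0.6086/√0.6296) = 8.98%.

8.98%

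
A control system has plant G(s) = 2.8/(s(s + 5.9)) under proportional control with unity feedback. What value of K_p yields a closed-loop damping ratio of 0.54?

Closed-loop characteristic equation: s² + 5.9s + K_p·2.8 = 0.
So ω_n = √(2.8K_p) and 2ζω_n = 5.9, giving ζ = 5.9/(2√(2.8K_p)).
Setting ζ = 0.54: √(2.8K_p) = 5.9/(2·0.54) = 5.463, so K_p = 29.84/2.8 = 10.7.

K_p = 10.7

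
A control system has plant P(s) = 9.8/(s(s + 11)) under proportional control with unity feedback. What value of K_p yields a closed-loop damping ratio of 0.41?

Closed-loop characteristic equation: s² + 11s + K_p·9.8 = 0.
So ω_n = √(9.8K_p) and 2ζω_n = 11, giving ζ = 11/(2√(9.8K_p)).
Setting ζ = 0.41: √(9.8K_p) = 11/(2·0.41) = 13.41, so K_p = 180/9.8 = 18.4.

K_p = 18.4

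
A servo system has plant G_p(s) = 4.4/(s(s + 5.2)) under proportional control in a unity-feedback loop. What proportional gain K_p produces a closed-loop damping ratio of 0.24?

Closed-loop characteristic equation: s² + 5.2s + K_p·4.4 = 0.
So ω_n = √(4.4K_p) and 2ζω_n = 5.2, giving ζ = 5.2/(2√(4.4K_p)).
Setting ζ = 0.24: √(4.4K_p) = 5.2/(2·0.24) = 10.83, so K_p = 117.4/4.4 = 26.7.

K_p = 26.7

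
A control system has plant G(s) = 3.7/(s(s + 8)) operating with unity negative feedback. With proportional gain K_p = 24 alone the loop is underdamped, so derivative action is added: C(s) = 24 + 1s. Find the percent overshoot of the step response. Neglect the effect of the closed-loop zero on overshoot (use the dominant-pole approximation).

8.31%

Forward path: (24 + 1s)·3.7/(s(s+8)). The closed-loop characteristic equation is s² + (8 + 3.7·1)s + 3.7·24 = 0.
That is s² + 11.7s + 88.8 = 0, so ω_n = 9.423 rad/s and ζ = 11.7/(2·9.423) = 0.6208.
%OS = 100·exp(−πζ/√(1−ζ²)) = 8.31%.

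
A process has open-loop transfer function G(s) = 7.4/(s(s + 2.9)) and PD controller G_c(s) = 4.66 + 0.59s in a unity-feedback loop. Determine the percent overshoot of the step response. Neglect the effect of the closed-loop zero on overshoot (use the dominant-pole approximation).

8.43%

Forward path: (4.66 + 0.59s)·7.4/(s(s+2.9)). The closed-loop characteristic equation is s² + (2.9 + 7.4·0.59)s + 7.4·4.66 = 0.
That is s² + 7.266s + 34.48 = 0, so ω_n = 5.872 rad/s and ζ = 7.266/(2·5.872) = 0.6187.
%OS = 100·exp(−πζ/√(1−ζ²)) = 8.43%.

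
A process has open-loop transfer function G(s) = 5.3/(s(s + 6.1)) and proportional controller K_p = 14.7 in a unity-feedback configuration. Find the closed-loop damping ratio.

ζ = 0.346

With unity feedback the closed-loop characteristic equation is s² + 6.1s + 14.7·5.3 = s² + 6.1s + 77.91 = 0.
So ω_n² = 77.91 ⇒ ω_n = 8.827 rad/s, and ζ = 6.1/(2ω_n) = 0.346.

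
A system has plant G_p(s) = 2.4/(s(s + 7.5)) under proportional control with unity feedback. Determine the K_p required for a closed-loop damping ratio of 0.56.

K_p = 18.7

Closed-loop characteristic equation: s² + 7.5s + K_p·2.4 = 0.
So ω_n = √(2.4K_p) and 2ζω_n = 7.5, giving ζ = 7.5/(2√(2.4K_p)).
Setting ζ = 0.56: √(2.4K_p) = 7.5/(2·0.56) = 6.696, so K_p = 44.84/2.4 = 18.7.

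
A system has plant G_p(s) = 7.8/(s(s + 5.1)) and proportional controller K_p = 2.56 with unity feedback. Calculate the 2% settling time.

The closed-loop denominator s² + 5.1s + 19.97 gives ω_n = √19.97 = 4.469 and ζ = 5.1/(2ω_n) = 0.5707.
2% settling time T_s ≈ 4/(ζω_n) = 4/2.55 = 1.57 s.

T_s ≈ 1.57 s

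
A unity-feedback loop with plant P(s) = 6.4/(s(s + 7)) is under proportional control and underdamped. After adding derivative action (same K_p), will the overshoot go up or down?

decrease

The derivative term adds K·K_d to the s-coefficient of the characteristic equation, raising 2ζω_n while ω_n is unchanged; ζ increases, so overshoot decreases.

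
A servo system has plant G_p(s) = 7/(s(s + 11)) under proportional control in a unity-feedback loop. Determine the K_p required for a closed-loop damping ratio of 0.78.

Closed-loop characteristic equation: s² + 11s + K_p·7 = 0.
So ω_n = √(7K_p) and 2ζω_n = 11, giving ζ = 11/(2√(7K_p)).
Setting ζ = 0.78: √(7K_p) = 11/(2·0.78) = 7.051, so K_p = 49.72/7 = 7.1.

K_p = 7.1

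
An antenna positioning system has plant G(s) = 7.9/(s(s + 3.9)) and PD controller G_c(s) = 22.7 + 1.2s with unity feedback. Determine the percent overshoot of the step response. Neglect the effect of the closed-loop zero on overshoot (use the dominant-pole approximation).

16.3%

Forward path: (22.7 + 1.2s)·7.9/(s(s+3.9)). The closed-loop characteristic equation is s² + (3.9 + 7.9·1.2)s + 7.9·22.7 = 0.
That is s² + 13.38s + 179.3 = 0, so ω_n = 13.39 rad/s and ζ = 13.38/(2·13.39) = 0.4996.
%OS = 100·exp(−πζ/√(1−ζ²)) = 16.3%.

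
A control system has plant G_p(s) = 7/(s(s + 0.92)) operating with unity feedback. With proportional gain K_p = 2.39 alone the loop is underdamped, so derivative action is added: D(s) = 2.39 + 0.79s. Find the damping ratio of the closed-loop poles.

ζ = 0.788

Forward path: (2.39 + 0.79s)·7/(s(s+0.92)). The closed-loop characteristic equation is s² + (0.92 + 7·0.79)s + 7·2.39 = 0.
That is s² + 6.45s + 16.73 = 0, so ω_n = 4.09 rad/s and ζ = 6.45/(2·4.09) = 0.7885.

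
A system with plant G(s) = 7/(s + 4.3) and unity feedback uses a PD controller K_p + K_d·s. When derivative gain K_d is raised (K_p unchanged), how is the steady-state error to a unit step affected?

unchanged

At s = 0 the derivative term contributes nothing: C(0) = K_p regardless of K_d, so K_pos = K_p·G(0) and e_ss are unchanged.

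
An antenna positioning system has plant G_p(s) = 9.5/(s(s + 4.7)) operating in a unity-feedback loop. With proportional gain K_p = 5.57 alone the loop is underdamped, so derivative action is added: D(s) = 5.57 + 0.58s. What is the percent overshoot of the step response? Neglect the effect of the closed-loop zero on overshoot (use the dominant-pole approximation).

Forward path: (5.57 + 0.58s)·9.5/(s(s+4.7)). The closed-loop characteristic equation is s² + (4.7 + 9.5·0.58)s + 9.5·5.57 = 0.
That is s² + 10.21s + 52.92 = 0, so ω_n = 7.274 rad/s and ζ = 10.21/(2·7.274) = 0.7018.
%OS = 100·exp(−πζ/√(1−ζ²)) = 4.53%.

4.53%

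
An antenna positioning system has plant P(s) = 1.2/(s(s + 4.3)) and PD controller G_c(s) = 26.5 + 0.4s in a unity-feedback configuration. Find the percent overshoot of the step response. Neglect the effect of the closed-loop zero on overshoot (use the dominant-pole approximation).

23%

Forward path: (26.5 + 0.4s)·1.2/(s(s+4.3)). The closed-loop characteristic equation is s² + (4.3 + 1.2·0.4)s + 1.2·26.5 = 0.
That is s² + 4.78s + 31.8 = 0, so ω_n = 5.639 rad/s and ζ = 4.78/(2·5.639) = 0.4238.
%OS = 100·exp(−πζ/√(1−ζ²)) = 23%.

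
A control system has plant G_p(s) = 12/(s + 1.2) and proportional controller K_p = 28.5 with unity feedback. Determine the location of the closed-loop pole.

Closed-loop transfer function: T(s) = K_p·G_p(s)/(1 + K_p·G_p(s)) = 342/(s + 1.2 + 342) = 342/(s + 343.2).
The closed-loop pole is at s = −343.2.

s = -343.2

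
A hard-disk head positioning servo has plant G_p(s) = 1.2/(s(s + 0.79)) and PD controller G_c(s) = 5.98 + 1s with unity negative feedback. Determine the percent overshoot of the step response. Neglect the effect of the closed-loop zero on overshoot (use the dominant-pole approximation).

28.5%

Forward path: (5.98 + 1s)·1.2/(s(s+0.79)). The closed-loop characteristic equation is s² + (0.79 + 1.2·1)s + 1.2·5.98 = 0.
That is s² + 1.99s + 7.176 = 0, so ω_n = 2.679 rad/s and ζ = 1.99/(2·2.679) = 0.3714.
%OS = 100·exp(−πζ/√(1−ζ²)) = 28.5%.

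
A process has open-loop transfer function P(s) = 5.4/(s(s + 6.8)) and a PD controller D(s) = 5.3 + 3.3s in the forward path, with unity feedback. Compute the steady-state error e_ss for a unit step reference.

The open loop D(s)P(s) has a pole at the origin (type 1), so the static position error constant is infinite and e_ss = 1/(1+∞) = 0.

0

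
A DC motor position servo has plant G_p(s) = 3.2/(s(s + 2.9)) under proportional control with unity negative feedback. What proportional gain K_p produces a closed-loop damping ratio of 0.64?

Closed-loop characteristic equation: s² + 2.9s + K_p·3.2 = 0.
So ω_n = √(3.2K_p) and 2ζω_n = 2.9, giving ζ = 2.9/(2√(3.2K_p)).
Setting ζ = 0.64: √(3.2K_p) = 2.9/(2·0.64) = 2.266, so K_p = 5.133/3.2 = 1.6.

K_p = 1.6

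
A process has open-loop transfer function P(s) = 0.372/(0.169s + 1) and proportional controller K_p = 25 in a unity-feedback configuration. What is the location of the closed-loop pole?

s = -60.95

Closed loop: T(s) = K_p·P/(1+K_p·P) = 9.3/(0.169s + 1 + 9.3), with pole at s = −(1 + 9.3)/0.169 = −60.95.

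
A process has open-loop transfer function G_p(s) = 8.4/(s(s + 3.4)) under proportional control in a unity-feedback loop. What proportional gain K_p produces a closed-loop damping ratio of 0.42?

Closed-loop characteristic equation: s² + 3.4s + K_p·8.4 = 0.
So ω_n = √(8.4K_p) and 2ζω_n = 3.4, giving ζ = 3.4/(2√(8.4K_p)).
Setting ζ = 0.42: √(8.4K_p) = 3.4/(2·0.42) = 4.048, so K_p = 16.38/8.4 = 1.95.

K_p = 1.95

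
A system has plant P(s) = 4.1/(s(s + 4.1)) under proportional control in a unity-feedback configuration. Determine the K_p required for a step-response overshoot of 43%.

From %OS = 100·exp(−πζ/√(1−ζ²)) = 43%, ζ = −ln(0.43)/√(π²+ln²(0.43)) = 0.2594.
Characteristic equation s² + 4.1s + 4.1K_p = 0 gives ζ = 4.1/(2√(4.1K_p)).
Setting ζ = 0.2594: √(4.1K_p) = 4.1/(2·0.2594) = 7.901, so K_p = 62.43/4.1 = 15.2.

K_p = 15.2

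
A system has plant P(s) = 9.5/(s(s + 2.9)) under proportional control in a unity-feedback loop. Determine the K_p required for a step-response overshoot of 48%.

From %OS = 100·exp(−πζ/√(1−ζ²)) = 48%, ζ = −ln(0.48)/√(π²+ln²(0.48)) = 0.2275.
Characteristic equation s² + 2.9s + 9.5K_p = 0 gives ζ = 2.9/(2√(9.5K_p)).
Setting ζ = 0.2275: √(9.5K_p) = 2.9/(2·0.2275) = 6.374, so K_p = 40.62/9.5 = 4.28.

K_p = 4.28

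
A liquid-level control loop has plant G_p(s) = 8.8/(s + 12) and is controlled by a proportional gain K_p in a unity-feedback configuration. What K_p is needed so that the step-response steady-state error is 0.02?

For a type-0 loop with proportional control, e_ss = 1/(1 + K_p·G_p(0)).
G_p(0) = 0.7333. Require 1/(1 + K_p·0.7333) = 0.02, so 1 + 0.7333·K_p = 50.
K_p = (50 − 1)/0.7333 = 66.8.

K_p = 66.8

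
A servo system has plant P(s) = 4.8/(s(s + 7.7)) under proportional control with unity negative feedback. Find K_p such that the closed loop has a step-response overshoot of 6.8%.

From %OS = 100·exp(−πζ/√(1−ζ²)) = 6.8%, ζ = −ln(0.068)/√(π²+ln²(0.068)) = 0.6502.
Characteristic equation s² + 7.7s + 4.8K_p = 0 gives ζ = 7.7/(2√(4.8K_p)).
Setting ζ = 0.6502: √(4.8K_p) = 7.7/(2·0.6502) = 5.922, so K_p = 35.07/4.8 = 7.31.

K_p = 7.31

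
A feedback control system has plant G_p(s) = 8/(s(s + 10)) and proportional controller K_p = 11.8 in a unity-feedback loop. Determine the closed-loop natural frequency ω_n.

ω_n = 9.72 rad/s

With unity feedback the closed-loop characteristic equation is s² + 10s + 11.8·8 = s² + 10s + 94.4 = 0.
So ω_n² = 94.4 ⇒ ω_n = 9.716 rad/s, and ζ = 10/(2ω_n) = 0.515.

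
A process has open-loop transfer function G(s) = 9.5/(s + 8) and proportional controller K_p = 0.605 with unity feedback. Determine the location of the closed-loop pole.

Closed-loop transfer function: T(s) = K_p·G(s)/(1 + K_p·G(s)) = 5.747/(s + 8 + 5.747) = 5.747/(s + 13.75).
The closed-loop pole is at s = −13.75.

s = -13.75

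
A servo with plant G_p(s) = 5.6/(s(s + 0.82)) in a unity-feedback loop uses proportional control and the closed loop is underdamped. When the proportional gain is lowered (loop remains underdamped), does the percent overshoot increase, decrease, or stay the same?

decrease

ζ = 0.82/(2√(5.6K_p)) rises as K_p falls; higher damping means less overshoot.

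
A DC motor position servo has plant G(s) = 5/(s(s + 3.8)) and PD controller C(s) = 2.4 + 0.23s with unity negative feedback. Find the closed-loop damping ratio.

ζ = 0.714

Forward path: (2.4 + 0.23s)·5/(s(s+3.8)). The closed-loop characteristic equation is s² + (3.8 + 5·0.23)s + 5·2.4 = 0.
That is s² + 4.95s + 12 = 0, so ω_n = 3.464 rad/s and ζ = 4.95/(2·3.464) = 0.7145.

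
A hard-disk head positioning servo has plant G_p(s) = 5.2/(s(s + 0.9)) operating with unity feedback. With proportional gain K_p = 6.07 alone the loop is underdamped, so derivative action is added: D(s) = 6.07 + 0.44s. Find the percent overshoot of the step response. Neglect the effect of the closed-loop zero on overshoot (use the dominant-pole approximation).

Forward path: (6.07 + 0.44s)·5.2/(s(s+0.9)). The closed-loop characteristic equation is s² + (0.9 + 5.2·0.44)s + 5.2·6.07 = 0.
That is s² + 3.188s + 31.56 = 0, so ω_n = 5.618 rad/s and ζ = 3.188/(2·5.618) = 0.2837.
%OS = 100·exp(−πζ/√(1−ζ²)) = 39.5%.

39.5%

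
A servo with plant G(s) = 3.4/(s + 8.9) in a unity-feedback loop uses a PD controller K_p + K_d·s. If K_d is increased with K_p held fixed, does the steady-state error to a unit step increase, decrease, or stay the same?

K_d affects only the transient (the s-coefficient); the DC loop gain, and hence e_ss, depends only on K_p.

unchanged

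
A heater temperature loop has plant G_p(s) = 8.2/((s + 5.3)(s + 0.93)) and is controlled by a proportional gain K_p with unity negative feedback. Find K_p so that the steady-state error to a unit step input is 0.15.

K_p = 3.41

For a type-0 loop with proportional control, e_ss = 1/(1 + K_p·G_p(0)).
G_p(0) = 1.664. Require 1/(1 + K_p·1.664) = 0.15, so 1 + 1.664·K_p = 6.667.
K_p = (6.667 − 1)/1.664 = 3.41.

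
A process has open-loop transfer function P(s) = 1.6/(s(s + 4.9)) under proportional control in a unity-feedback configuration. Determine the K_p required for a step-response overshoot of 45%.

K_p = 61.8

From %OS = 100·exp(−πζ/√(1−ζ²)) = 45%, ζ = −ln(0.45)/√(π²+ln²(0.45)) = 0.2463.
Characteristic equation s² + 4.9s + 1.6K_p = 0 gives ζ = 4.9/(2√(1.6K_p)).
Setting ζ = 0.2463: √(1.6K_p) = 4.9/(2·0.2463) = 9.946, so K_p = 98.91/1.6 = 61.8.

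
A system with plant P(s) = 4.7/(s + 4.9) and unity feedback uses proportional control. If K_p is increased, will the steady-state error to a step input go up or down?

The position error constant K_pos = K_p·P(0) grows with K_p, and e_ss = 1/(1+K_pos) falls.

decrease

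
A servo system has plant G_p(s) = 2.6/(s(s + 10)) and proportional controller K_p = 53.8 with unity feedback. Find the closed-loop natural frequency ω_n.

ω_n = 11.8 rad/s

1 + K_p·G_p(s) = 0 gives s² + 10s + 139.9 = 0.
Matching s² + 2ζω_n s + ω_n²: ω_n = √139.9 = 11.83 rad/s and 2ζω_n = 10, so ζ = 10/(2·11.83) = 0.423.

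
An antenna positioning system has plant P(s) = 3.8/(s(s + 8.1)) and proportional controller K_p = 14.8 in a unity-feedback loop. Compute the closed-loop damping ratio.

The closed-loop denominator is s(s+8.1) + 14.8·3.8 = s² + 8.1s + 56.24.
Matching s² + 2ζω_n s + ω_n²: ω_n = √56.24 = 7.499 rad/s and 2ζω_n = 8.1, so ζ = 8.1/(2·7.499) = 0.54.

ζ = 0.54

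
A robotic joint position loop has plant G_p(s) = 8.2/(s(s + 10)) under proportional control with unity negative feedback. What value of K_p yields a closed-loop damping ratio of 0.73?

K_p = 5.72

Closed-loop characteristic equation: s² + 10s + K_p·8.2 = 0.
So ω_n = √(8.2K_p) and 2ζω_n = 10, giving ζ = 10/(2√(8.2K_p)).
Setting ζ = 0.73: √(8.2K_p) = 10/(2·0.73) = 6.849, so K_p = 46.91/8.2 = 5.72.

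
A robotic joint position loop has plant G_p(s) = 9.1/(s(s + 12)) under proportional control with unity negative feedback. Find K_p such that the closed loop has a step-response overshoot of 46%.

K_p = 68.7

From %OS = 100·exp(−πζ/√(1−ζ²)) = 46%, ζ = −ln(0.46)/√(π²+ln²(0.46)) = 0.24.
Characteristic equation s² + 12s + 9.1K_p = 0 gives ζ = 12/(2√(9.1K_p)).
Setting ζ = 0.24: √(9.1K_p) = 12/(2·0.24) = 25, so K_p = 625.2/9.1 = 68.7.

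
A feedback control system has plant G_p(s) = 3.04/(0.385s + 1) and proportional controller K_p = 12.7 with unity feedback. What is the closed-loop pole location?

Closed loop: T(s) = K_p·G_p/(1+K_p·G_p) = 38.61/(0.385s + 1 + 38.61), with pole at s = −(1 + 38.61)/0.385 = −102.9.

s = -102.9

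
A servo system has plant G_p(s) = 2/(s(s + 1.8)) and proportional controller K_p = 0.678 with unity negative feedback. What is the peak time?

The closed-loop denominator s² + 1.8s + 1.356 gives ω_n = √1.356 = 1.164 and ζ = 1.8/(2ω_n) = 0.7729.
Damped frequency ω_d = ω_n√(1−ζ²) = 0.7389 rad/s, so peak time T_p = π/ω_d = 4.25 s.

T_p = 4.25 s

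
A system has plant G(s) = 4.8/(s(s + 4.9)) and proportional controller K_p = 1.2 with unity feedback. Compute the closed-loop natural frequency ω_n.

ω_n = 2.4 rad/s

With unity feedback the closed-loop characteristic equation is s² + 4.9s + 1.2·4.8 = s² + 4.9s + 5.76 = 0.
So ω_n² = 5.76 ⇒ ω_n = 2.4 rad/s, and ζ = 4.9/(2ω_n) = 1.02.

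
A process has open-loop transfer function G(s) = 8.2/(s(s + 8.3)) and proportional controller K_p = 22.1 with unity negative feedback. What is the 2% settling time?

From 1 + K_pG(s) = 0: s² + 8.3s + 181.2 = 0 ⇒ ω_n = 13.46, ζ = 0.3083.
2% settling time T_s ≈ 4/(ζω_n) = 4/4.15 = 0.964 s.

T_s ≈ 0.964 s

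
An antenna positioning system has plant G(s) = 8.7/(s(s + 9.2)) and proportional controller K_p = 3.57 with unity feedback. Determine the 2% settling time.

From 1 + K_pG(s) = 0: s² + 9.2s + 31.06 = 0 ⇒ ω_n = 5.573, ζ = 0.8254.
2% settling time T_s ≈ 4/(ζω_n) = 4/4.6 = 0.87 s.

T_s ≈ 0.87 s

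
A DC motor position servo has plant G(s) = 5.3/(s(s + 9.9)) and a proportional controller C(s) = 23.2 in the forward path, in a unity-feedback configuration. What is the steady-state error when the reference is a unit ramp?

The loop has one pole at the origin (type 1). Velocity error constant K_v = lim_{s→0} s·C(s)G(s) = 23.2·5.3/9.9 = 12.42.
Steady-state error to a unit ramp: e_ss = 1/K_v = 0.0805.

0.0805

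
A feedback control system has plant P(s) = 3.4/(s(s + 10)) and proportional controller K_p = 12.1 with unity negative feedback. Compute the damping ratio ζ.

The closed-loop denominator is s(s+10) + 12.1·3.4 = s² + 10s + 41.14.
So ω_n² = 41.14 ⇒ ω_n = 6.414 rad/s, and ζ = 10/(2ω_n) = 0.78.

ζ = 0.78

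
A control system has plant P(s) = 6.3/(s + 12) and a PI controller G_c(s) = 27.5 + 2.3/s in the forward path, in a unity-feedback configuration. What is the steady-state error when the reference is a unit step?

The open loop G_c(s)P(s) has a pole at the origin (type 1), so the static position error constant is infinite and e_ss = 1/(1+∞) = 0.

0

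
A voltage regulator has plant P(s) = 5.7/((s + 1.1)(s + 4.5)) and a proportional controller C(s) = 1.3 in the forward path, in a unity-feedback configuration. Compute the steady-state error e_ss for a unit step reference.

The loop is type 0. Static position error constant K_pos = C(0)·P(0) = 1.3·1.152 = 1.497.
Steady-state error to a unit step: e_ss = 1/(1+K_pos) = 1/2.497 = 0.4.

0.4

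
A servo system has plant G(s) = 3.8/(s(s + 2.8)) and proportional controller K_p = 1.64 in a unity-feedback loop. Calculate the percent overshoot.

11.9%

From 1 + K_pG(s) = 0: s² + 2.8s + 6.232 = 0 ⇒ ω_n = 2.496, ζ = 0.5608.
%OS = 100·exp(−πζ/√(1−ζ²)) = 100·exp(−π·0.5608/√0.6855) = 11.9%.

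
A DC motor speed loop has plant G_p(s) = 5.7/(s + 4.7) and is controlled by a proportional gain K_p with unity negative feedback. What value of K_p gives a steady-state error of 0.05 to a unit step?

The loop is type 0, so e_ss(step) = 1/(1 + K_pos) with K_pos = K_p·G_p(0).
G_p(0) = 1.213. Require 1/(1 + K_p·1.213) = 0.05, so 1 + 1.213·K_p = 20.
K_p = (20 − 1)/1.213 = 15.7.

K_p = 15.7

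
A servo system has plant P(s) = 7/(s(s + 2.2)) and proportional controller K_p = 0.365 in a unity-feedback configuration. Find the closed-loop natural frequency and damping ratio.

ω_n = 1.6 rad/s, ζ = 0.688

The closed-loop denominator is s(s+2.2) + 0.365·7 = s² + 2.2s + 2.555.
Matching s² + 2ζω_n s + ω_n²: ω_n = √2.555 = 1.598 rad/s and 2ζω_n = 2.2, so ζ = 2.2/(2·1.598) = 0.688.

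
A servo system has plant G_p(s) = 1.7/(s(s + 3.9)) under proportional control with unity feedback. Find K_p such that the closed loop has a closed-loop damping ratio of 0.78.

Closed-loop characteristic equation: s² + 3.9s + K_p·1.7 = 0.
So ω_n = √(1.7K_p) and 2ζω_n = 3.9, giving ζ = 3.9/(2√(1.7K_p)).
Setting ζ = 0.78: √(1.7K_p) = 3.9/(2·0.78) = 2.5, so K_p = 6.25/1.7 = 3.68.

K_p = 3.68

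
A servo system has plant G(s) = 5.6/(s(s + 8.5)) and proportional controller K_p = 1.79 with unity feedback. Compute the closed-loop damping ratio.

1 + K_p·G(s) = 0 gives s² + 8.5s + 10.02 = 0.
Matching s² + 2ζω_n s + ω_n²: ω_n = √10.02 = 3.166 rad/s and 2ζω_n = 8.5, so ζ = 8.5/(2·3.166) = 1.34.

ζ = 1.34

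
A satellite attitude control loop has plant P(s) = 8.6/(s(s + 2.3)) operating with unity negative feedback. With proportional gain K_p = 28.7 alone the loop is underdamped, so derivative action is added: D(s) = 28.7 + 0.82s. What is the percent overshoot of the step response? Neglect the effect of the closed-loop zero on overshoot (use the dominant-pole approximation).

37.6%

Forward path: (28.7 + 0.82s)·8.6/(s(s+2.3)). The closed-loop characteristic equation is s² + (2.3 + 8.6·0.82)s + 8.6·28.7 = 0.
That is s² + 9.352s + 246.8 = 0, so ω_n = 15.71 rad/s and ζ = 9.352/(2·15.71) = 0.2976.
%OS = 100·exp(−πζ/√(1−ζ²)) = 37.6%.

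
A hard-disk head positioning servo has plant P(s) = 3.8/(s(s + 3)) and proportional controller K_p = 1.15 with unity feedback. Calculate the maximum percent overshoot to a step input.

3.93%

From 1 + K_pP(s) = 0: s² + 3s + 4.37 = 0 ⇒ ω_n = 2.09, ζ = 0.7175.
%OS = 100·exp(−πζ/√(1−ζ²)) = 100·exp(−π·0.7175/√0.4851) = 3.93%.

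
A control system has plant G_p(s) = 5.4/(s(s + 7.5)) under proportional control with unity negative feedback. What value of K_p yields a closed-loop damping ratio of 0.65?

Closed-loop characteristic equation: s² + 7.5s + K_p·5.4 = 0.
So ω_n = √(5.4K_p) and 2ζω_n = 7.5, giving ζ = 7.5/(2√(5.4K_p)).
Setting ζ = 0.65: √(5.4K_p) = 7.5/(2·0.65) = 5.769, so K_p = 33.28/5.4 = 6.16.

K_p = 6.16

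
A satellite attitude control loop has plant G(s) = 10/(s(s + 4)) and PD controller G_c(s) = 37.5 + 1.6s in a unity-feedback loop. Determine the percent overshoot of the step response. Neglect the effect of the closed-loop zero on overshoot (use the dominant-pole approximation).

Forward path: (37.5 + 1.6s)·10/(s(s+4)). The closed-loop characteristic equation is s² + (4 + 10·1.6)s + 10·37.5 = 0.
That is s² + 20s + 375 = 0, so ω_n = 19.36 rad/s and ζ = 20/(2·19.36) = 0.5164.
%OS = 100·exp(−πζ/√(1−ζ²)) = 15%.

15%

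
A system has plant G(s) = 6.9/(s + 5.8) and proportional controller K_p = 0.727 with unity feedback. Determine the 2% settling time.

Closed-loop transfer function: T(s) = K_p·G(s)/(1 + K_p·G(s)) = 5.016/(s + 5.8 + 5.016) = 5.016/(s + 10.82).
Time constant τ = 1/10.82 = 0.09245 s, so the 2% settling time is about 4τ = 0.37 s.

T_s ≈ 0.37 s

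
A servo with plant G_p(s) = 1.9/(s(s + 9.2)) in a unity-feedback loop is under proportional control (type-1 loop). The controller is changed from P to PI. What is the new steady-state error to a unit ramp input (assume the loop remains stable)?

0

The integrator raises the loop to type 2, so K_v → ∞ and e_ss to a ramp is zero.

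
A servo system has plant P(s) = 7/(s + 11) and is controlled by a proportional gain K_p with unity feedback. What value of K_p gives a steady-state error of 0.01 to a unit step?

K_p = 156

For a type-0 loop with proportional control, e_ss = 1/(1 + K_p·P(0)).
P(0) = 0.6364. Require 1/(1 + K_p·0.6364) = 0.01, so 1 + 0.6364·K_p = 100.
K_p = (100 − 1)/0.6364 = 156.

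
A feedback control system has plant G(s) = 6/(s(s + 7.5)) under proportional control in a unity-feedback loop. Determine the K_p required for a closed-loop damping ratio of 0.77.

Closed-loop characteristic equation: s² + 7.5s + K_p·6 = 0.
So ω_n = √(6K_p) and 2ζω_n = 7.5, giving ζ = 7.5/(2√(6K_p)).
Setting ζ = 0.77: √(6K_p) = 7.5/(2·0.77) = 4.87, so K_p = 23.72/6 = 3.95.

K_p = 3.95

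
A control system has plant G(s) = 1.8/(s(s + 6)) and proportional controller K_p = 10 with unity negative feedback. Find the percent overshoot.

From 1 + K_pG(s) = 0: s² + 6s + 18 = 0 ⇒ ω_n = 4.243, ζ = 0.7071.
%OS = 100·exp(−πζ/√(1−ζ²)) = 100·exp(−π·0.7071/√0.5) = 4.32%.

4.32%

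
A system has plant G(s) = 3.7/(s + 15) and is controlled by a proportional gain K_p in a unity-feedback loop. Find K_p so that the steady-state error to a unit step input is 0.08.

For a type-0 loop with proportional control, e_ss = 1/(1 + K_p·G(0)).
G(0) = 0.2467. Require 1/(1 + K_p·0.2467) = 0.08, so 1 + 0.2467·K_p = 12.5.
K_p = (12.5 − 1)/0.2467 = 46.6.

K_p = 46.6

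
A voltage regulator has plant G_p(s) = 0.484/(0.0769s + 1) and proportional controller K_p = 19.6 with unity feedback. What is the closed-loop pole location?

Closed loop: T(s) = K_p·G_p/(1+K_p·G_p) = 9.486/(0.0769s + 1 + 9.486), with pole at s = −(1 + 9.486)/0.0769 = −136.4.

s = -136.4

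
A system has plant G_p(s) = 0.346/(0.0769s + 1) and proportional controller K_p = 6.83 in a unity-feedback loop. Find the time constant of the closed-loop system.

Closed loop: T(s) = K_p·G_p/(1+K_p·G_p) = 2.363/(0.0769s + 1 + 2.363), with pole at s = −(1 + 2.363)/0.0769 = −43.73.
Closed-loop time constant τ = 1/43.73 = 0.0229 s.

τ = 0.0229 s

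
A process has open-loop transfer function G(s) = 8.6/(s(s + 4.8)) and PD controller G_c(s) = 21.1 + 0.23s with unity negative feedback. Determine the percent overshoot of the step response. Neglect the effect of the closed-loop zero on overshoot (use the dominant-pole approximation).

Forward path: (21.1 + 0.23s)·8.6/(s(s+4.8)). The closed-loop characteristic equation is s² + (4.8 + 8.6·0.23)s + 8.6·21.1 = 0.
That is s² + 6.778s + 181.5 = 0, so ω_n = 13.47 rad/s and ζ = 6.778/(2·13.47) = 0.2516.
%OS = 100·exp(−πζ/√(1−ζ²)) = 44.2%.

44.2%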